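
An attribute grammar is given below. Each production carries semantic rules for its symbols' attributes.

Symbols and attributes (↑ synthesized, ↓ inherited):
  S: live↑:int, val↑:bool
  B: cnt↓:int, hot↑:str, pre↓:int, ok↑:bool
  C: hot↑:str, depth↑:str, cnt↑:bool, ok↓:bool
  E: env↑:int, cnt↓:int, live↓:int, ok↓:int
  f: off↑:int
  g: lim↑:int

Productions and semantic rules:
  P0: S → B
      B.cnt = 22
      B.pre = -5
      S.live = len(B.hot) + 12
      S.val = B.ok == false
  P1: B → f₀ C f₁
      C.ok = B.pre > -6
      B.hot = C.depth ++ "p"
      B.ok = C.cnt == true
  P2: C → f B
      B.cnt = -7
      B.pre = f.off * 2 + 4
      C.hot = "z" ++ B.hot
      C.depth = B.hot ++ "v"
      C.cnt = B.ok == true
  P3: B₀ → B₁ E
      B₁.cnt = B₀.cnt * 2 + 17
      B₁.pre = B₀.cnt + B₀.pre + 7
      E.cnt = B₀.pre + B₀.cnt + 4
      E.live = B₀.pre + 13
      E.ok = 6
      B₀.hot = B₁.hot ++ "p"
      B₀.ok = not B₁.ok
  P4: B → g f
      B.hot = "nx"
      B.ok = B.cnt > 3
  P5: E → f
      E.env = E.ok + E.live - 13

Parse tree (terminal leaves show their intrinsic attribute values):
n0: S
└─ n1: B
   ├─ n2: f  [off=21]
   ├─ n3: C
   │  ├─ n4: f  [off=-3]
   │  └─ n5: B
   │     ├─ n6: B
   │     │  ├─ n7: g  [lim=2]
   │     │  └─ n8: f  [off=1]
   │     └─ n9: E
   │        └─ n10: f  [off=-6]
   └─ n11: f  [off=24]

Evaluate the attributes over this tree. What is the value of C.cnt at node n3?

true

1. n1.cnt = 22  [22]
2. n1.pre = -5  [-5]
3. n2.off = 21  [terminal]
4. n3.ok = true  [B.pre > -6]
5. n4.off = -3  [terminal]
6. n5.cnt = -7  [-7]
7. n5.pre = -2  [f.off * 2 + 4]
8. n6.cnt = 3  [B₀.cnt * 2 + 17]
9. n6.pre = -2  [B₀.cnt + B₀.pre + 7]
10. n7.lim = 2  [terminal]
11. n8.off = 1  [terminal]
12. n6.hot = "nx"  ["nx"]
13. n6.ok = false  [B.cnt > 3]
14. n9.cnt = -5  [B₀.pre + B₀.cnt + 4]
15. n9.live = 11  [B₀.pre + 13]
16. n9.ok = 6  [6]
17. n10.off = -6  [terminal]
18. n9.env = 4  [E.ok + E.live - 13]
19. n5.hot = "nxp"  [B₁.hot ++ "p"]
20. n5.ok = true  [not B₁.ok]
21. n3.hot = "znxp"  ["z" ++ B.hot]
22. n3.depth = "nxpv"  [B.hot ++ "v"]
23. n3.cnt = true  [B.ok == true]
24. n11.off = 24  [terminal]
25. n1.hot = "nxpvp"  [C.depth ++ "p"]
26. n1.ok = true  [C.cnt == true]
27. n0.live = 17  [len(B.hot) + 12]
28. n0.val = false  [B.ok == false]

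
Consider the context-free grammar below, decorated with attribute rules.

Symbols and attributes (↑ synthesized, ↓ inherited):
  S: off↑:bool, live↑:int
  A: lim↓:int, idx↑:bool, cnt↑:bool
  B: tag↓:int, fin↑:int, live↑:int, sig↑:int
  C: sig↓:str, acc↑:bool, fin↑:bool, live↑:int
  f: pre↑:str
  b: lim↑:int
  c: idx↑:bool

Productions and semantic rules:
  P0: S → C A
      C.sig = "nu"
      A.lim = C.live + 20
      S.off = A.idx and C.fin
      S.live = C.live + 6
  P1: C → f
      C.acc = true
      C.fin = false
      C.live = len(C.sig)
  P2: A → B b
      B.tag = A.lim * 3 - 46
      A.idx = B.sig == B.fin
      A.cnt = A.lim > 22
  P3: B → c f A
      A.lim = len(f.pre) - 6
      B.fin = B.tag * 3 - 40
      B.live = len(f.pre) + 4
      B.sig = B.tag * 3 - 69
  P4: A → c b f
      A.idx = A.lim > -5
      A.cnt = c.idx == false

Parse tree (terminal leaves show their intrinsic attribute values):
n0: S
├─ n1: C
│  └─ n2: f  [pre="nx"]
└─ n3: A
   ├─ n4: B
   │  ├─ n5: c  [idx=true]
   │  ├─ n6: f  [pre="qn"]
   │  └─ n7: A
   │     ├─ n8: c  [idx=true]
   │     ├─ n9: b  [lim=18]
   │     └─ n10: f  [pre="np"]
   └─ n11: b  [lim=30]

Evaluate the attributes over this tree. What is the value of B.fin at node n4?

20

1. n1.sig = "nu"  ["nu"]
2. n2.pre = "nx"  [terminal]
3. n1.acc = true  [true]
4. n1.fin = false  [false]
5. n1.live = 2  [len(C.sig)]
6. n3.lim = 22  [C.live + 20]
7. n4.tag = 20  [A.lim * 3 - 46]
8. n5.idx = true  [terminal]
9. n6.pre = "qn"  [terminal]
10. n7.lim = -4  [len(f.pre) - 6]
11. n8.idx = true  [terminal]
12. n9.lim = 18  [terminal]
13. n10.pre = "np"  [terminal]
14. n7.idx = true  [A.lim > -5]
15. n7.cnt = false  [c.idx == false]
16. n4.fin = 20  [B.tag * 3 - 40]
17. n4.live = 6  [len(f.pre) + 4]
18. n4.sig = -9  [B.tag * 3 - 69]
19. n11.lim = 30  [terminal]
20. n3.idx = false  [B.sig == B.fin]
21. n3.cnt = false  [A.lim > 22]
22. n0.off = false  [A.idx and C.fin]
23. n0.live = 8  [C.live + 6]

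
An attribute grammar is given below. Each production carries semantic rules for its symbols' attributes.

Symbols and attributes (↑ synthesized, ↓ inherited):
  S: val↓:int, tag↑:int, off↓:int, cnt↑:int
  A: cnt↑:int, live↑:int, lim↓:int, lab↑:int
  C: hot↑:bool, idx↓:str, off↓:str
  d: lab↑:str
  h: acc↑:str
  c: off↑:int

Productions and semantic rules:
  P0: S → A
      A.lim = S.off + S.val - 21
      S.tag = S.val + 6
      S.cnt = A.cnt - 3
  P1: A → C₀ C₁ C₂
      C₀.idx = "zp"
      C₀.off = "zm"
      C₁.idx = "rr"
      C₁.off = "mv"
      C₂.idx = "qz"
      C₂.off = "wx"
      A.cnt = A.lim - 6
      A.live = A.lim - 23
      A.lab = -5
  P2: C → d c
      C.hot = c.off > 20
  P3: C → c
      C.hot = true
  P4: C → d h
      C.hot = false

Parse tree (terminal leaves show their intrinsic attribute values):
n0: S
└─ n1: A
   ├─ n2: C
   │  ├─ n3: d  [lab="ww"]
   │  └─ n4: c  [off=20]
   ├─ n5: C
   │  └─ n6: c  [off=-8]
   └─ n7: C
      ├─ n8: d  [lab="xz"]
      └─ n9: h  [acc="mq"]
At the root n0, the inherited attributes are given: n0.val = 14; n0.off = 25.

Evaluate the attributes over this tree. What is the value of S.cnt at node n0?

1. n0.val = 14  [given at root]
2. n0.off = 25  [given at root]
3. n1.lim = 18  [S.off + S.val - 21]
4. n2.idx = "zp"  ["zp"]
5. n2.off = "zm"  ["zm"]
6. n3.lab = "ww"  [terminal]
7. n4.off = 20  [terminal]
8. n2.hot = false  [c.off > 20]
9. n5.idx = "rr"  ["rr"]
10. n5.off = "mv"  ["mv"]
11. n6.off = -8  [terminal]
12. n5.hot = true  [true]
13. n7.idx = "qz"  ["qz"]
14. n7.off = "wx"  ["wx"]
15. n8.lab = "xz"  [terminal]
16. n9.acc = "mq"  [terminal]
17. n7.hot = false  [false]
18. n1.cnt = 12  [A.lim - 6]
19. n1.live = -5  [A.lim - 23]
20. n1.lab = -5  [-5]
21. n0.tag = 20  [S.val + 6]
22. n0.cnt = 9  [A.cnt - 3]

9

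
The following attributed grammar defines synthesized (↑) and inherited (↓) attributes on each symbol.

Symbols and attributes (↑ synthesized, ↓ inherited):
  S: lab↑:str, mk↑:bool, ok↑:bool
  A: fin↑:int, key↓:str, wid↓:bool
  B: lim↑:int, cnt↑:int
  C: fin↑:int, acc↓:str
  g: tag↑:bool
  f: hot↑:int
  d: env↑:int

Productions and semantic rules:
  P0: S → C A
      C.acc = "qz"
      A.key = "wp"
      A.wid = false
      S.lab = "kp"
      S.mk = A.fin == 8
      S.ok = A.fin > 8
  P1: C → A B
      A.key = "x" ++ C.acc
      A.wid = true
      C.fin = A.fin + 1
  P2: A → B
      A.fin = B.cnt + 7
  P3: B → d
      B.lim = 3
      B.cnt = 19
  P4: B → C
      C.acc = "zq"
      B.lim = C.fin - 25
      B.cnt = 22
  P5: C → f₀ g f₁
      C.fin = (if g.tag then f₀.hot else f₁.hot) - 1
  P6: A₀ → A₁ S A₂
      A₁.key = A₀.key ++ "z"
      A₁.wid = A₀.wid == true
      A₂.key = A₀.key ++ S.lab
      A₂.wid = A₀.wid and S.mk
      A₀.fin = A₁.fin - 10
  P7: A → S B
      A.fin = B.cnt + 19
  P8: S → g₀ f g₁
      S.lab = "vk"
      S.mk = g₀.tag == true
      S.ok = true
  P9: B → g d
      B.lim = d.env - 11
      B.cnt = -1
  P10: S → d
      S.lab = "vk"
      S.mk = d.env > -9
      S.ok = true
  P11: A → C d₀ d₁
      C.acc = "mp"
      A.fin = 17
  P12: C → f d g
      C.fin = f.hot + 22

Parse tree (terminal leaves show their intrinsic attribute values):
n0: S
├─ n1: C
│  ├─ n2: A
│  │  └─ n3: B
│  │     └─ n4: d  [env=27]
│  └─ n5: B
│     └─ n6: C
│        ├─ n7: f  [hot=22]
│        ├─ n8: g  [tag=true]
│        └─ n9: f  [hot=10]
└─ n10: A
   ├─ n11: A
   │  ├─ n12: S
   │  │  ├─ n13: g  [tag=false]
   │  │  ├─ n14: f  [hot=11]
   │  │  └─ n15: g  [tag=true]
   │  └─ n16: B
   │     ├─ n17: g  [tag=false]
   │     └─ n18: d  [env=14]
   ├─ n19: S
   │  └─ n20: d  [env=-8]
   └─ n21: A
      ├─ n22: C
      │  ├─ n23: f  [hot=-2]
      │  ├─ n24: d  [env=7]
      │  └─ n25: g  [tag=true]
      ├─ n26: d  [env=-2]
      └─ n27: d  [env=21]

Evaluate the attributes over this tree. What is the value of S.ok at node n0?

1. n1.acc = "qz"  ["qz"]
2. n2.key = "xqz"  ["x" ++ C.acc]
3. n2.wid = true  [true]
4. n4.env = 27  [terminal]
5. n3.lim = 3  [3]
6. n3.cnt = 19  [19]
7. n2.fin = 26  [B.cnt + 7]
8. n6.acc = "zq"  ["zq"]
9. n7.hot = 22  [terminal]
10. n8.tag = true  [terminal]
11. n9.hot = 10  [terminal]
12. n6.fin = 21  [(if g.tag then f₀.hot else f₁.hot) - 1]
13. n5.lim = -4  [C.fin - 25]
14. n5.cnt = 22  [22]
15. n1.fin = 27  [A.fin + 1]
16. n10.key = "wp"  ["wp"]
17. n10.wid = false  [false]
18. n11.key = "wpz"  [A₀.key ++ "z"]
19. n11.wid = false  [A₀.wid == true]
20. n13.tag = false  [terminal]
21. n14.hot = 11  [terminal]
22. n15.tag = true  [terminal]
23. n12.lab = "vk"  ["vk"]
24. n12.mk = false  [g₀.tag == true]
25. n12.ok = true  [true]
26. n17.tag = false  [terminal]
27. n18.env = 14  [terminal]
28. n16.lim = 3  [d.env - 11]
29. n16.cnt = -1  [-1]
30. n11.fin = 18  [B.cnt + 19]
31. n20.env = -8  [terminal]
32. n19.lab = "vk"  ["vk"]
33. n19.mk = true  [d.env > -9]
34. n19.ok = true  [true]
35. n21.key = "wpvk"  [A₀.key ++ S.lab]
36. n21.wid = false  [A₀.wid and S.mk]
37. n22.acc = "mp"  ["mp"]
38. n23.hot = -2  [terminal]
39. n24.env = 7  [terminal]
40. n25.tag = true  [terminal]
41. n22.fin = 20  [f.hot + 22]
42. n26.env = -2  [terminal]
43. n27.env = 21  [terminal]
44. n21.fin = 17  [17]
45. n10.fin = 8  [A₁.fin - 10]
46. n0.lab = "kp"  ["kp"]
47. n0.mk = true  [A.fin == 8]
48. n0.ok = false  [A.fin > 8]

false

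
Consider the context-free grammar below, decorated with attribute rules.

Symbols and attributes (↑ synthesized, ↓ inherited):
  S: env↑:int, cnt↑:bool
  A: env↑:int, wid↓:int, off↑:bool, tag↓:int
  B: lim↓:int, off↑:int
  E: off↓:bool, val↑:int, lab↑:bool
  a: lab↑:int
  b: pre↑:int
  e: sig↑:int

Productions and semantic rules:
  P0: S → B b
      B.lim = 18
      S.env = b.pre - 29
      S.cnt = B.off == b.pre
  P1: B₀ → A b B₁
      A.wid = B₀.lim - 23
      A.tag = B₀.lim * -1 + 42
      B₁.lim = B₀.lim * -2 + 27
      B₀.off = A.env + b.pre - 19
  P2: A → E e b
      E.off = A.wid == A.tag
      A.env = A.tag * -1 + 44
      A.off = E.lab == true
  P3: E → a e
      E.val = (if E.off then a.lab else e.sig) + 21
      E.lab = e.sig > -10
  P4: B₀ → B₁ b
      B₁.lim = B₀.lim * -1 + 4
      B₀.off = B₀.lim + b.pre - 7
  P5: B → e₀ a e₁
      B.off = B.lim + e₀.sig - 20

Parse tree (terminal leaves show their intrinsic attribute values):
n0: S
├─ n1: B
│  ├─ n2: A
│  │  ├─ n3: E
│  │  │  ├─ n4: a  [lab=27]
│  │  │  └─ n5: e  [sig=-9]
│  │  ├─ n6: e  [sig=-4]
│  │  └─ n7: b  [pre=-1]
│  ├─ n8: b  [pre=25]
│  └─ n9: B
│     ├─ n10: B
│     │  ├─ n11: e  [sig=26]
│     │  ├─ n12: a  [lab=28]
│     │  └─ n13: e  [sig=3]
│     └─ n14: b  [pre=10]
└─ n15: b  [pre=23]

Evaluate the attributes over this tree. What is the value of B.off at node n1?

26

1. n1.lim = 18  [18]
2. n2.wid = -5  [B₀.lim - 23]
3. n2.tag = 24  [B₀.lim * -1 + 42]
4. n3.off = false  [A.wid == A.tag]
5. n4.lab = 27  [terminal]
6. n5.sig = -9  [terminal]
7. n3.val = 12  [(if E.off then a.lab else e.sig) + 21]
8. n3.lab = true  [e.sig > -10]
9. n6.sig = -4  [terminal]
10. n7.pre = -1  [terminal]
11. n2.env = 20  [A.tag * -1 + 44]
12. n2.off = true  [E.lab == true]
13. n8.pre = 25  [terminal]
14. n9.lim = -9  [B₀.lim * -2 + 27]
15. n10.lim = 13  [B₀.lim * -1 + 4]
16. n11.sig = 26  [terminal]
17. n12.lab = 28  [terminal]
18. n13.sig = 3  [terminal]
19. n10.off = 19  [B.lim + e₀.sig - 20]
20. n14.pre = 10  [terminal]
21. n9.off = -6  [B₀.lim + b.pre - 7]
22. n1.off = 26  [A.env + b.pre - 19]
23. n15.pre = 23  [terminal]
24. n0.env = -6  [b.pre - 29]
25. n0.cnt = false  [B.off == b.pre]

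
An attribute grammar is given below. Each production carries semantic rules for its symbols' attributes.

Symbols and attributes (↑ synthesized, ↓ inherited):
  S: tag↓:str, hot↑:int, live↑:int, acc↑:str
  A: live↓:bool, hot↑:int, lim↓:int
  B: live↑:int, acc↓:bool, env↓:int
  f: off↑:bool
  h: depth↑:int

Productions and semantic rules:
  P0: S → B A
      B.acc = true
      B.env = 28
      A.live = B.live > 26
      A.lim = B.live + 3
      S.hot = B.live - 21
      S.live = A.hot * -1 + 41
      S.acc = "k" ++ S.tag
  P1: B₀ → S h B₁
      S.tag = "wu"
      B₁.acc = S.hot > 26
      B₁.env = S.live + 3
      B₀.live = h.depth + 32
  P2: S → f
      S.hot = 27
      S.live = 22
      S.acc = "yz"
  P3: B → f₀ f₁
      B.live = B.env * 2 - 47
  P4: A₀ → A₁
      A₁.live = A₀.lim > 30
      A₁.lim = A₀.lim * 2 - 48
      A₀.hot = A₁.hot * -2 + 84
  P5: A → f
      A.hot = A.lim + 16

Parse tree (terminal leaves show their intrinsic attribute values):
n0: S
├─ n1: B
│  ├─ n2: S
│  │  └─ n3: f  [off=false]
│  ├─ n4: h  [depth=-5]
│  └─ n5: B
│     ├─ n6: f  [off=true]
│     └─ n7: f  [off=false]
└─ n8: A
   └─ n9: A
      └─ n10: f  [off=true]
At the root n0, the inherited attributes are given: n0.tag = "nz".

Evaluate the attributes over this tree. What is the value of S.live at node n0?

13

1. n0.tag = "nz"  [given at root]
2. n1.acc = true  [true]
3. n1.env = 28  [28]
4. n2.tag = "wu"  ["wu"]
5. n3.off = false  [terminal]
6. n2.hot = 27  [27]
7. n2.live = 22  [22]
8. n2.acc = "yz"  ["yz"]
9. n4.depth = -5  [terminal]
10. n5.acc = true  [S.hot > 26]
11. n5.env = 25  [S.live + 3]
12. n6.off = true  [terminal]
13. n7.off = false  [terminal]
14. n5.live = 3  [B.env * 2 - 47]
15. n1.live = 27  [h.depth + 32]
16. n8.live = true  [B.live > 26]
17. n8.lim = 30  [B.live + 3]
18. n9.live = false  [A₀.lim > 30]
19. n9.lim = 12  [A₀.lim * 2 - 48]
20. n10.off = true  [terminal]
21. n9.hot = 28  [A.lim + 16]
22. n8.hot = 28  [A₁.hot * -2 + 84]
23. n0.hot = 6  [B.live - 21]
24. n0.live = 13  [A.hot * -1 + 41]
25. n0.acc = "knz"  ["k" ++ S.tag]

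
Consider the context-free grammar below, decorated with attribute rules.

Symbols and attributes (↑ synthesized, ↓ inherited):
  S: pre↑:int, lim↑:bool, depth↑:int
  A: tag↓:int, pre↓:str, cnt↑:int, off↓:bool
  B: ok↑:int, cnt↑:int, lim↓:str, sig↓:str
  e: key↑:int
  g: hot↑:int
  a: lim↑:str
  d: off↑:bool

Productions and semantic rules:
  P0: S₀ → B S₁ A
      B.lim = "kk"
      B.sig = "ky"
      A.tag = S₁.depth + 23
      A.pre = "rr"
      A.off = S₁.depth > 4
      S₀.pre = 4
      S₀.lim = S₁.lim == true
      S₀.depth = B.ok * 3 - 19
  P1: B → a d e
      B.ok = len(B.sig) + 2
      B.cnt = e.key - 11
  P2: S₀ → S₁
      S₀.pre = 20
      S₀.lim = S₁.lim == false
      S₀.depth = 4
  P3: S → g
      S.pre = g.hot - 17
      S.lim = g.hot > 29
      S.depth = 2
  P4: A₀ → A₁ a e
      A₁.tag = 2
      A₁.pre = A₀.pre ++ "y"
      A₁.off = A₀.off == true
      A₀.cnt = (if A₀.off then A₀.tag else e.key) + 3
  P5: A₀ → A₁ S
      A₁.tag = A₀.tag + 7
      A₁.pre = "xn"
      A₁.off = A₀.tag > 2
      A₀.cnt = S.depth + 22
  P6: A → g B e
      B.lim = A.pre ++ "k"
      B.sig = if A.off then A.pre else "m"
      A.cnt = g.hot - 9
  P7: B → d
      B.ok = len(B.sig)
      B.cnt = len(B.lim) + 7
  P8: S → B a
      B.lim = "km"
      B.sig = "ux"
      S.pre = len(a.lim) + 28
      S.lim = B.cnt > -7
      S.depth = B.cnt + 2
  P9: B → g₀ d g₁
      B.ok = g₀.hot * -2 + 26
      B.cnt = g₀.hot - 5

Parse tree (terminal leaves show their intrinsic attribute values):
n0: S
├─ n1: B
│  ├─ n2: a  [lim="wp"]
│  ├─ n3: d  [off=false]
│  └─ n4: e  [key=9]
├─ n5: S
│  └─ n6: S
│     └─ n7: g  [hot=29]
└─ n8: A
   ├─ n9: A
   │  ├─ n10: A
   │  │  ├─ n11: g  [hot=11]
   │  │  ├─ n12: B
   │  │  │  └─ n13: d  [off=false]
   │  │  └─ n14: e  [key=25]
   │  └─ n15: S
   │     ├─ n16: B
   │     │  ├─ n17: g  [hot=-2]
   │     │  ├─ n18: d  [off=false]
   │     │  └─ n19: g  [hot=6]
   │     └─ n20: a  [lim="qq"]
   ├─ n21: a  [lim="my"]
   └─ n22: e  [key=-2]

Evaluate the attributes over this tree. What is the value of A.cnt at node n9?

1. n1.lim = "kk"  ["kk"]
2. n1.sig = "ky"  ["ky"]
3. n2.lim = "wp"  [terminal]
4. n3.off = false  [terminal]
5. n4.key = 9  [terminal]
6. n1.ok = 4  [len(B.sig) + 2]
7. n1.cnt = -2  [e.key - 11]
8. n7.hot = 29  [terminal]
9. n6.pre = 12  [g.hot - 17]
10. n6.lim = false  [g.hot > 29]
11. n6.depth = 2  [2]
12. n5.pre = 20  [20]
13. n5.lim = true  [S₁.lim == false]
14. n5.depth = 4  [4]
15. n8.tag = 27  [S₁.depth + 23]
16. n8.pre = "rr"  ["rr"]
17. n8.off = false  [S₁.depth > 4]
18. n9.tag = 2  [2]
19. n9.pre = "rry"  [A₀.pre ++ "y"]
20. n9.off = false  [A₀.off == true]
21. n10.tag = 9  [A₀.tag + 7]
22. n10.pre = "xn"  ["xn"]
23. n10.off = false  [A₀.tag > 2]
24. n11.hot = 11  [terminal]
25. n12.lim = "xnk"  [A.pre ++ "k"]
26. n12.sig = "m"  [if A.off then A.pre else "m"]
27. n13.off = false  [terminal]
28. n12.ok = 1  [len(B.sig)]
29. n12.cnt = 10  [len(B.lim) + 7]
30. n14.key = 25  [terminal]
31. n10.cnt = 2  [g.hot - 9]
32. n16.lim = "km"  ["km"]
33. n16.sig = "ux"  ["ux"]
34. n17.hot = -2  [terminal]
35. n18.off = false  [terminal]
36. n19.hot = 6  [terminal]
37. n16.ok = 30  [g₀.hot * -2 + 26]
38. n16.cnt = -7  [g₀.hot - 5]
39. n20.lim = "qq"  [terminal]
40. n15.pre = 30  [len(a.lim) + 28]
41. n15.lim = false  [B.cnt > -7]
42. n15.depth = -5  [B.cnt + 2]
43. n9.cnt = 17  [S.depth + 22]
44. n21.lim = "my"  [terminal]
45. n22.key = -2  [terminal]
46. n8.cnt = 1  [(if A₀.off then A₀.tag else e.key) + 3]
47. n0.pre = 4  [4]
48. n0.lim = true  [S₁.lim == true]
49. n0.depth = -7  [B.ok * 3 - 19]

17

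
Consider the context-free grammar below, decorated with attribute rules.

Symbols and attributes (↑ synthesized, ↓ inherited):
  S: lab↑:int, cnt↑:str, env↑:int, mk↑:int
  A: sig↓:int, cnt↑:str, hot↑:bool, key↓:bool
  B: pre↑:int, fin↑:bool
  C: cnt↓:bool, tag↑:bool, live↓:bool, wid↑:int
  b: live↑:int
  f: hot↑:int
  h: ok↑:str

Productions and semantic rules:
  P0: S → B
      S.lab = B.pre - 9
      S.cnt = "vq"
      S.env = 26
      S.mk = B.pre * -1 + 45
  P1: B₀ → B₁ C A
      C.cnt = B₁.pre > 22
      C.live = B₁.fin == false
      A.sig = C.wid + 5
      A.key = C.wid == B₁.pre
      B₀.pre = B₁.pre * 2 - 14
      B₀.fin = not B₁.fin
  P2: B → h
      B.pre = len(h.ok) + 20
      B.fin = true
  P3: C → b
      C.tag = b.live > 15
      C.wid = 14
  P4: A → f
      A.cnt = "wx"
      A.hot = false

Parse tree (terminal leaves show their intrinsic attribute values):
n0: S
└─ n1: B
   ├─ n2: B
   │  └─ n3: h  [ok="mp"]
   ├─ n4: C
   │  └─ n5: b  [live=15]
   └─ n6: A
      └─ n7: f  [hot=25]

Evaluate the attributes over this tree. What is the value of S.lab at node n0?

1. n3.ok = "mp"  [terminal]
2. n2.pre = 22  [len(h.ok) + 20]
3. n2.fin = true  [true]
4. n4.cnt = false  [B₁.pre > 22]
5. n4.live = false  [B₁.fin == false]
6. n5.live = 15  [terminal]
7. n4.tag = false  [b.live > 15]
8. n4.wid = 14  [14]
9. n6.sig = 19  [C.wid + 5]
10. n6.key = false  [C.wid == B₁.pre]
11. n7.hot = 25  [terminal]
12. n6.cnt = "wx"  ["wx"]
13. n6.hot = false  [false]
14. n1.pre = 30  [B₁.pre * 2 - 14]
15. n1.fin = false  [not B₁.fin]
16. n0.lab = 21  [B.pre - 9]
17. n0.cnt = "vq"  ["vq"]
18. n0.env = 26  [26]
19. n0.mk = 15  [B.pre * -1 + 45]

21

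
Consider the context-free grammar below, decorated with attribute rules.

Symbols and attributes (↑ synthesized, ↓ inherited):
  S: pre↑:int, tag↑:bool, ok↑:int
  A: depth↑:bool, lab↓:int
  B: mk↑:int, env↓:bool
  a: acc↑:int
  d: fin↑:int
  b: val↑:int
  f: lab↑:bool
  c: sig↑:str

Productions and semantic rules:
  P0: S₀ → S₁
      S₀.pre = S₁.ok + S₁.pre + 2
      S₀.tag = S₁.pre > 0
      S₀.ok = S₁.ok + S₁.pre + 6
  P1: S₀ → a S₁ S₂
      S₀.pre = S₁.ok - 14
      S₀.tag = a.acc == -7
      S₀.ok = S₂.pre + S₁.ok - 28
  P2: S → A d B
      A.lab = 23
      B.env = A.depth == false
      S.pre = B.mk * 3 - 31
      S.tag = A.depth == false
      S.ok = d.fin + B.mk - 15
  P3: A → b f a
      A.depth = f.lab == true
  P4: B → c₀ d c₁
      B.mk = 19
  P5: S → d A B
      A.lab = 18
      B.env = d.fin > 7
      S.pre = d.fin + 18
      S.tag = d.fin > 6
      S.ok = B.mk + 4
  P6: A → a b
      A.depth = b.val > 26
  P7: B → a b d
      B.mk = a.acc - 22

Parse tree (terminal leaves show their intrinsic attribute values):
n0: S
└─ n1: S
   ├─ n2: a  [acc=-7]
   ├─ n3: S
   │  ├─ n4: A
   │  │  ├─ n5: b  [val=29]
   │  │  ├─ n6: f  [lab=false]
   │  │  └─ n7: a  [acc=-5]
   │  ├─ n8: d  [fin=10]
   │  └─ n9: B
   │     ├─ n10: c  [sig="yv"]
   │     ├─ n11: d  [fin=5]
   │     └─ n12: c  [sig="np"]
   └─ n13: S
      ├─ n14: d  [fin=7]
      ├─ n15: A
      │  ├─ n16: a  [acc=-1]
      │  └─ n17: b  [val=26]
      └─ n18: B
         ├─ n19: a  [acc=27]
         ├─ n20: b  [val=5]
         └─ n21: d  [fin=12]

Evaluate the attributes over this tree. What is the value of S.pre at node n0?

1. n2.acc = -7  [terminal]
2. n4.lab = 23  [23]
3. n5.val = 29  [terminal]
4. n6.lab = false  [terminal]
5. n7.acc = -5  [terminal]
6. n4.depth = false  [f.lab == true]
7. n8.fin = 10  [terminal]
8. n9.env = true  [A.depth == false]
9. n10.sig = "yv"  [terminal]
10. n11.fin = 5  [terminal]
11. n12.sig = "np"  [terminal]
12. n9.mk = 19  [19]
13. n3.pre = 26  [B.mk * 3 - 31]
14. n3.tag = true  [A.depth == false]
15. n3.ok = 14  [d.fin + B.mk - 15]
16. n14.fin = 7  [terminal]
17. n15.lab = 18  [18]
18. n16.acc = -1  [terminal]
19. n17.val = 26  [terminal]
20. n15.depth = false  [b.val > 26]
21. n18.env = false  [d.fin > 7]
22. n19.acc = 27  [terminal]
23. n20.val = 5  [terminal]
24. n21.fin = 12  [terminal]
25. n18.mk = 5  [a.acc - 22]
26. n13.pre = 25  [d.fin + 18]
27. n13.tag = true  [d.fin > 6]
28. n13.ok = 9  [B.mk + 4]
29. n1.pre = 0  [S₁.ok - 14]
30. n1.tag = true  [a.acc == -7]
31. n1.ok = 11  [S₂.pre + S₁.ok - 28]
32. n0.pre = 13  [S₁.ok + S₁.pre + 2]
33. n0.tag = false  [S₁.pre > 0]
34. n0.ok = 17  [S₁.ok + S₁.pre + 6]

13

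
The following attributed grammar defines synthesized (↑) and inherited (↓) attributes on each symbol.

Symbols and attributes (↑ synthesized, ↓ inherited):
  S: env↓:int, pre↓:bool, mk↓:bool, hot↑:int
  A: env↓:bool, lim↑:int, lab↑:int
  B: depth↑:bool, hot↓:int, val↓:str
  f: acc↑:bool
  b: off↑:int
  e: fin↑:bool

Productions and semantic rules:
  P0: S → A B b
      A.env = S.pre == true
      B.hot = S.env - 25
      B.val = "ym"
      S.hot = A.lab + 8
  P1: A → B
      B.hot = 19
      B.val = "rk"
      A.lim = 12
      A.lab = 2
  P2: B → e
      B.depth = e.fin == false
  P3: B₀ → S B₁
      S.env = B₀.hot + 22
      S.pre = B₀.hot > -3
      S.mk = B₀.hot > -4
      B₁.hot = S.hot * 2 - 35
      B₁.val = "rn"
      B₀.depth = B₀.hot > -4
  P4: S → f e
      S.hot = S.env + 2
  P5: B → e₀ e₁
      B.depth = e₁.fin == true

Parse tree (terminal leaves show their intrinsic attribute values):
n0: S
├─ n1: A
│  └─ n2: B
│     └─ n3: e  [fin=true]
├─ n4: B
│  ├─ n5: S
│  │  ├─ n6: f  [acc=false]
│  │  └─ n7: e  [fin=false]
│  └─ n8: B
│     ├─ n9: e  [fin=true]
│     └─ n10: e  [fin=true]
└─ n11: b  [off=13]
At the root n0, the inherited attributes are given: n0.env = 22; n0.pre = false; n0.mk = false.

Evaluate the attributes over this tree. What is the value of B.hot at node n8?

1. n0.env = 22  [given at root]
2. n0.pre = false  [given at root]
3. n0.mk = false  [given at root]
4. n1.env = false  [S.pre == true]
5. n2.hot = 19  [19]
6. n2.val = "rk"  ["rk"]
7. n3.fin = true  [terminal]
8. n2.depth = false  [e.fin == false]
9. n1.lim = 12  [12]
10. n1.lab = 2  [2]
11. n4.hot = -3  [S.env - 25]
12. n4.val = "ym"  ["ym"]
13. n5.env = 19  [B₀.hot + 22]
14. n5.pre = false  [B₀.hot > -3]
15. n5.mk = true  [B₀.hot > -4]
16. n6.acc = false  [terminal]
17. n7.fin = false  [terminal]
18. n5.hot = 21  [S.env + 2]
19. n8.hot = 7  [S.hot * 2 - 35]
20. n8.val = "rn"  ["rn"]
21. n9.fin = true  [terminal]
22. n10.fin = true  [terminal]
23. n8.depth = true  [e₁.fin == true]
24. n4.depth = true  [B₀.hot > -4]
25. n11.off = 13  [terminal]
26. n0.hot = 10  [A.lab + 8]

7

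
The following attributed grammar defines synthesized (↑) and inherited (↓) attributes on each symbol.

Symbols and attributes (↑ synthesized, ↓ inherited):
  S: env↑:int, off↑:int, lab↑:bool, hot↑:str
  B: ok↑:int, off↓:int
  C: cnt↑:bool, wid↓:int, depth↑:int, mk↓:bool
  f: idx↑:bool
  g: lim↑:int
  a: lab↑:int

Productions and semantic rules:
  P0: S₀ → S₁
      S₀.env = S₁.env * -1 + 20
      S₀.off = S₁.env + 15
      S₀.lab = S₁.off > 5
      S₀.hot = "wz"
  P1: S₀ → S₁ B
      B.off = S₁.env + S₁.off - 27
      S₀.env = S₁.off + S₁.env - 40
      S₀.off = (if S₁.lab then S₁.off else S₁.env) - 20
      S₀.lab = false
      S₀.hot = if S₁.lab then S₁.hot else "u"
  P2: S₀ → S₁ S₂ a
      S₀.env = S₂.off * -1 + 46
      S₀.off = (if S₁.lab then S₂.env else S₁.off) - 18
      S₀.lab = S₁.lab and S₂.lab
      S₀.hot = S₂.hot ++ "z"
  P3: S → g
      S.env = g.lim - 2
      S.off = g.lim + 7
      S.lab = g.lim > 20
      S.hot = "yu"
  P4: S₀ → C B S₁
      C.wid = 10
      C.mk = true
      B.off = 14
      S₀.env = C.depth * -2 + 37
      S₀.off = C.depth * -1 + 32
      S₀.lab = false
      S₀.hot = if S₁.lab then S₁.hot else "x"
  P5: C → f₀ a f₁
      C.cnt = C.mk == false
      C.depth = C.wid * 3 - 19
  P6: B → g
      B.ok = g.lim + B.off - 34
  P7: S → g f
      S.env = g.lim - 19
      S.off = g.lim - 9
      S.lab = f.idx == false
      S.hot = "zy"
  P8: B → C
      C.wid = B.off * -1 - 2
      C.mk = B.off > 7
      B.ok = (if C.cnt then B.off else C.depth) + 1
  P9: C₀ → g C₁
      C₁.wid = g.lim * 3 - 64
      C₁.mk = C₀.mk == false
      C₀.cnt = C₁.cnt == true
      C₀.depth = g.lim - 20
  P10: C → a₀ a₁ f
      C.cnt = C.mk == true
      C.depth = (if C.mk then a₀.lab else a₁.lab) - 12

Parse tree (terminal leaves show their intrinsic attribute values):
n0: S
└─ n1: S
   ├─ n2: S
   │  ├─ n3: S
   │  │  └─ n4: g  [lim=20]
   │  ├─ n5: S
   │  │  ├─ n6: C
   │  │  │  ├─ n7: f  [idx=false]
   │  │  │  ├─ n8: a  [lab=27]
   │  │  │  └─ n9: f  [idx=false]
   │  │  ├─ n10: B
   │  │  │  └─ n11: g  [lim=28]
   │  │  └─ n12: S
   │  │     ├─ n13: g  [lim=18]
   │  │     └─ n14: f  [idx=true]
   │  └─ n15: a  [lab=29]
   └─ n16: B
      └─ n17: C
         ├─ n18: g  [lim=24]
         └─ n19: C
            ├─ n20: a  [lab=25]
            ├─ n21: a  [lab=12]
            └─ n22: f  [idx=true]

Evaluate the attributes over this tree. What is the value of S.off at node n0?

1. n4.lim = 20  [terminal]
2. n3.env = 18  [g.lim - 2]
3. n3.off = 27  [g.lim + 7]
4. n3.lab = false  [g.lim > 20]
5. n3.hot = "yu"  ["yu"]
6. n6.wid = 10  [10]
7. n6.mk = true  [true]
8. n7.idx = false  [terminal]
9. n8.lab = 27  [terminal]
10. n9.idx = false  [terminal]
11. n6.cnt = false  [C.mk == false]
12. n6.depth = 11  [C.wid * 3 - 19]
13. n10.off = 14  [14]
14. n11.lim = 28  [terminal]
15. n10.ok = 8  [g.lim + B.off - 34]
16. n13.lim = 18  [terminal]
17. n14.idx = true  [terminal]
18. n12.env = -1  [g.lim - 19]
19. n12.off = 9  [g.lim - 9]
20. n12.lab = false  [f.idx == false]
21. n12.hot = "zy"  ["zy"]
22. n5.env = 15  [C.depth * -2 + 37]
23. n5.off = 21  [C.depth * -1 + 32]
24. n5.lab = false  [false]
25. n5.hot = "x"  [if S₁.lab then S₁.hot else "x"]
26. n15.lab = 29  [terminal]
27. n2.env = 25  [S₂.off * -1 + 46]
28. n2.off = 9  [(if S₁.lab then S₂.env else S₁.off) - 18]
29. n2.lab = false  [S₁.lab and S₂.lab]
30. n2.hot = "xz"  [S₂.hot ++ "z"]
31. n16.off = 7  [S₁.env + S₁.off - 27]
32. n17.wid = -9  [B.off * -1 - 2]
33. n17.mk = false  [B.off > 7]
34. n18.lim = 24  [terminal]
35. n19.wid = 8  [g.lim * 3 - 64]
36. n19.mk = true  [C₀.mk == false]
37. n20.lab = 25  [terminal]
38. n21.lab = 12  [terminal]
39. n22.idx = true  [terminal]
40. n19.cnt = true  [C.mk == true]
41. n19.depth = 13  [(if C.mk then a₀.lab else a₁.lab) - 12]
42. n17.cnt = true  [C₁.cnt == true]
43. n17.depth = 4  [g.lim - 20]
44. n16.ok = 8  [(if C.cnt then B.off else C.depth) + 1]
45. n1.env = -6  [S₁.off + S₁.env - 40]
46. n1.off = 5  [(if S₁.lab then S₁.off else S₁.env) - 20]
47. n1.lab = false  [false]
48. n1.hot = "u"  [if S₁.lab then S₁.hot else "u"]
49. n0.env = 26  [S₁.env * -1 + 20]
50. n0.off = 9  [S₁.env + 15]
51. n0.lab = false  [S₁.off > 5]
52. n0.hot = "wz"  ["wz"]

9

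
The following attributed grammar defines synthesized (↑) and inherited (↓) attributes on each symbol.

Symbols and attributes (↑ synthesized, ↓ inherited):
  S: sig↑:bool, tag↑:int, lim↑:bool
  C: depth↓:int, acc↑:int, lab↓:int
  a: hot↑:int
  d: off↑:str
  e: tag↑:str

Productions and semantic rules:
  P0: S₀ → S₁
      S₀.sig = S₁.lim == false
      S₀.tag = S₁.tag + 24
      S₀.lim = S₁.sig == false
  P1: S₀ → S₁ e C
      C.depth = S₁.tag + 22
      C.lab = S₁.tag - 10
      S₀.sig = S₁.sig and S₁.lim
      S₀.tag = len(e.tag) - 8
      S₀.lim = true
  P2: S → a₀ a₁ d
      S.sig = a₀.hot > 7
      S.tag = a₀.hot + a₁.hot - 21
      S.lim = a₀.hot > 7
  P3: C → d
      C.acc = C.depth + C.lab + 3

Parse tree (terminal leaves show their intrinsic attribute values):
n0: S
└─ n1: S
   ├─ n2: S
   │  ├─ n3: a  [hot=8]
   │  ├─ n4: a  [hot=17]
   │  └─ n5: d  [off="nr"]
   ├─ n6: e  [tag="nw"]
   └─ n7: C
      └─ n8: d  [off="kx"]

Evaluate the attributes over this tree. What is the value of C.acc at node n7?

23

1. n3.hot = 8  [terminal]
2. n4.hot = 17  [terminal]
3. n5.off = "nr"  [terminal]
4. n2.sig = true  [a₀.hot > 7]
5. n2.tag = 4  [a₀.hot + a₁.hot - 21]
6. n2.lim = true  [a₀.hot > 7]
7. n6.tag = "nw"  [terminal]
8. n7.depth = 26  [S₁.tag + 22]
9. n7.lab = -6  [S₁.tag - 10]
10. n8.off = "kx"  [terminal]
11. n7.acc = 23  [C.depth + C.lab + 3]
12. n1.sig = true  [S₁.sig and S₁.lim]
13. n1.tag = -6  [len(e.tag) - 8]
14. n1.lim = true  [true]
15. n0.sig = false  [S₁.lim == false]
16. n0.tag = 18  [S₁.tag + 24]
17. n0.lim = false  [S₁.sig == false]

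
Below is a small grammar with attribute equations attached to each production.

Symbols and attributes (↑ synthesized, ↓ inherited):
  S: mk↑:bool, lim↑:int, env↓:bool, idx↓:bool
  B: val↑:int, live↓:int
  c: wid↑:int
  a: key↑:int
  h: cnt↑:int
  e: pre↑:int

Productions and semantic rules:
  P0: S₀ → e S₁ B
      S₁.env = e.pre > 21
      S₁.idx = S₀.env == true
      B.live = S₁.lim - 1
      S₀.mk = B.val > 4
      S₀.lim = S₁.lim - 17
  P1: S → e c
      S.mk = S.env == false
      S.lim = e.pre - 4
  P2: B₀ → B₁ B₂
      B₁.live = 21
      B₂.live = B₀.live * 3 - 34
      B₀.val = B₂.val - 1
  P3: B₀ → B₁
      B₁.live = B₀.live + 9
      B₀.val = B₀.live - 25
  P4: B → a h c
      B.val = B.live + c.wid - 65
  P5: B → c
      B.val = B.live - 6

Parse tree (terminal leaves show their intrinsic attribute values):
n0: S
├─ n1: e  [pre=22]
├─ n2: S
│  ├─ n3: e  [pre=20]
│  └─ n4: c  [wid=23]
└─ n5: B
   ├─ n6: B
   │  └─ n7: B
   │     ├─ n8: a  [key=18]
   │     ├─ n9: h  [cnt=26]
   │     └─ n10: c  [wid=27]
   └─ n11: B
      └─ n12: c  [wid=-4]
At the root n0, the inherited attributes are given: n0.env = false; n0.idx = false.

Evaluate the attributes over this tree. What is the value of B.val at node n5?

1. n0.env = false  [given at root]
2. n0.idx = false  [given at root]
3. n1.pre = 22  [terminal]
4. n2.env = true  [e.pre > 21]
5. n2.idx = false  [S₀.env == true]
6. n3.pre = 20  [terminal]
7. n4.wid = 23  [terminal]
8. n2.mk = false  [S.env == false]
9. n2.lim = 16  [e.pre - 4]
10. n5.live = 15  [S₁.lim - 1]
11. n6.live = 21  [21]
12. n7.live = 30  [B₀.live + 9]
13. n8.key = 18  [terminal]
14. n9.cnt = 26  [terminal]
15. n10.wid = 27  [terminal]
16. n7.val = -8  [B.live + c.wid - 65]
17. n6.val = -4  [B₀.live - 25]
18. n11.live = 11  [B₀.live * 3 - 34]
19. n12.wid = -4  [terminal]
20. n11.val = 5  [B.live - 6]
21. n5.val = 4  [B₂.val - 1]
22. n0.mk = false  [B.val > 4]
23. n0.lim = -1  [S₁.lim - 17]

4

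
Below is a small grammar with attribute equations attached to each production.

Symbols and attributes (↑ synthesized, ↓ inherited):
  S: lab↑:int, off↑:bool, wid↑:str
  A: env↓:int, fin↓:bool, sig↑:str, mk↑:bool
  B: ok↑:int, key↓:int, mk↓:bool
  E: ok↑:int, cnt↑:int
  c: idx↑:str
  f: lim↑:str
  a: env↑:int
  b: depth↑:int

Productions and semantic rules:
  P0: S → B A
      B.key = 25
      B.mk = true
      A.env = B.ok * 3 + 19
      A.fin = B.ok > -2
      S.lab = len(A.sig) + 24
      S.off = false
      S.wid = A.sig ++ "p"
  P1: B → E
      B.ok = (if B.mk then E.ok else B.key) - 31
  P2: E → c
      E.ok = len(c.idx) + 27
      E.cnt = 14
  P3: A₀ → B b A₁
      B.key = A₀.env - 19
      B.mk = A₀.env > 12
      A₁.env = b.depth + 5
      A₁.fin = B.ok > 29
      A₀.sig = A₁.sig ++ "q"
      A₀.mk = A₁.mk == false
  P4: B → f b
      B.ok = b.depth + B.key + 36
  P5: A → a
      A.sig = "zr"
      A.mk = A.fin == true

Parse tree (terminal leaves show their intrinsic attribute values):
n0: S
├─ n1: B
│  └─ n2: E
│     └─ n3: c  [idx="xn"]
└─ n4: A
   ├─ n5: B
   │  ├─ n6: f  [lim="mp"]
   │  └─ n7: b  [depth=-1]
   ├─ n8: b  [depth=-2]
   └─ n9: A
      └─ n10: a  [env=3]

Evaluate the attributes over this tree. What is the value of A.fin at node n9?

1. n1.key = 25  [25]
2. n1.mk = true  [true]
3. n3.idx = "xn"  [terminal]
4. n2.ok = 29  [len(c.idx) + 27]
5. n2.cnt = 14  [14]
6. n1.ok = -2  [(if B.mk then E.ok else B.key) - 31]
7. n4.env = 13  [B.ok * 3 + 19]
8. n4.fin = false  [B.ok > -2]
9. n5.key = -6  [A₀.env - 19]
10. n5.mk = true  [A₀.env > 12]
11. n6.lim = "mp"  [terminal]
12. n7.depth = -1  [terminal]
13. n5.ok = 29  [b.depth + B.key + 36]
14. n8.depth = -2  [terminal]
15. n9.env = 3  [b.depth + 5]
16. n9.fin = false  [B.ok > 29]
17. n10.env = 3  [terminal]
18. n9.sig = "zr"  ["zr"]
19. n9.mk = false  [A.fin == true]
20. n4.sig = "zrq"  [A₁.sig ++ "q"]
21. n4.mk = true  [A₁.mk == false]
22. n0.lab = 27  [len(A.sig) + 24]
23. n0.off = false  [false]
24. n0.wid = "zrqp"  [A.sig ++ "p"]

false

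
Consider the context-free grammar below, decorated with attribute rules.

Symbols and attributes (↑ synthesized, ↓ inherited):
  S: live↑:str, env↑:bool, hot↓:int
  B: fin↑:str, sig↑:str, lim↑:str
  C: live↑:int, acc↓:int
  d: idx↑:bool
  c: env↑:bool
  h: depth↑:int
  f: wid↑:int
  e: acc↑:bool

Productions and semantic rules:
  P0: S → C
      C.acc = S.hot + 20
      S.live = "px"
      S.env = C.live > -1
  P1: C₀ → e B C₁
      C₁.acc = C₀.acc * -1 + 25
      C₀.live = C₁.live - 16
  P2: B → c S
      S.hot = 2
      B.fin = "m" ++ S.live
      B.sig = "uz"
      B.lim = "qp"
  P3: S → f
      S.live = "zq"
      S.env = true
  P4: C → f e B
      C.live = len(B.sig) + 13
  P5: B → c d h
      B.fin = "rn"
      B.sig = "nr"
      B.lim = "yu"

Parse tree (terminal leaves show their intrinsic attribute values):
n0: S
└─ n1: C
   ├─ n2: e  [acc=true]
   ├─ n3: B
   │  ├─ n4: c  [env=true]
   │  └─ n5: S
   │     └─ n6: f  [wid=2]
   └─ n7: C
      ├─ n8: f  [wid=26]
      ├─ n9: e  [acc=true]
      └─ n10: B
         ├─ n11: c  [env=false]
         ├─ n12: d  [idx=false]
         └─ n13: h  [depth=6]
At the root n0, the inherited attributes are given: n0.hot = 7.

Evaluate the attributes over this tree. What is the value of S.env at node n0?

1. n0.hot = 7  [given at root]
2. n1.acc = 27  [S.hot + 20]
3. n2.acc = true  [terminal]
4. n4.env = true  [terminal]
5. n5.hot = 2  [2]
6. n6.wid = 2  [terminal]
7. n5.live = "zq"  ["zq"]
8. n5.env = true  [true]
9. n3.fin = "mzq"  ["m" ++ S.live]
10. n3.sig = "uz"  ["uz"]
11. n3.lim = "qp"  ["qp"]
12. n7.acc = -2  [C₀.acc * -1 + 25]
13. n8.wid = 26  [terminal]
14. n9.acc = true  [terminal]
15. n11.env = false  [terminal]
16. n12.idx = false  [terminal]
17. n13.depth = 6  [terminal]
18. n10.fin = "rn"  ["rn"]
19. n10.sig = "nr"  ["nr"]
20. n10.lim = "yu"  ["yu"]
21. n7.live = 15  [len(B.sig) + 13]
22. n1.live = -1  [C₁.live - 16]
23. n0.live = "px"  ["px"]
24. n0.env = false  [C.live > -1]

false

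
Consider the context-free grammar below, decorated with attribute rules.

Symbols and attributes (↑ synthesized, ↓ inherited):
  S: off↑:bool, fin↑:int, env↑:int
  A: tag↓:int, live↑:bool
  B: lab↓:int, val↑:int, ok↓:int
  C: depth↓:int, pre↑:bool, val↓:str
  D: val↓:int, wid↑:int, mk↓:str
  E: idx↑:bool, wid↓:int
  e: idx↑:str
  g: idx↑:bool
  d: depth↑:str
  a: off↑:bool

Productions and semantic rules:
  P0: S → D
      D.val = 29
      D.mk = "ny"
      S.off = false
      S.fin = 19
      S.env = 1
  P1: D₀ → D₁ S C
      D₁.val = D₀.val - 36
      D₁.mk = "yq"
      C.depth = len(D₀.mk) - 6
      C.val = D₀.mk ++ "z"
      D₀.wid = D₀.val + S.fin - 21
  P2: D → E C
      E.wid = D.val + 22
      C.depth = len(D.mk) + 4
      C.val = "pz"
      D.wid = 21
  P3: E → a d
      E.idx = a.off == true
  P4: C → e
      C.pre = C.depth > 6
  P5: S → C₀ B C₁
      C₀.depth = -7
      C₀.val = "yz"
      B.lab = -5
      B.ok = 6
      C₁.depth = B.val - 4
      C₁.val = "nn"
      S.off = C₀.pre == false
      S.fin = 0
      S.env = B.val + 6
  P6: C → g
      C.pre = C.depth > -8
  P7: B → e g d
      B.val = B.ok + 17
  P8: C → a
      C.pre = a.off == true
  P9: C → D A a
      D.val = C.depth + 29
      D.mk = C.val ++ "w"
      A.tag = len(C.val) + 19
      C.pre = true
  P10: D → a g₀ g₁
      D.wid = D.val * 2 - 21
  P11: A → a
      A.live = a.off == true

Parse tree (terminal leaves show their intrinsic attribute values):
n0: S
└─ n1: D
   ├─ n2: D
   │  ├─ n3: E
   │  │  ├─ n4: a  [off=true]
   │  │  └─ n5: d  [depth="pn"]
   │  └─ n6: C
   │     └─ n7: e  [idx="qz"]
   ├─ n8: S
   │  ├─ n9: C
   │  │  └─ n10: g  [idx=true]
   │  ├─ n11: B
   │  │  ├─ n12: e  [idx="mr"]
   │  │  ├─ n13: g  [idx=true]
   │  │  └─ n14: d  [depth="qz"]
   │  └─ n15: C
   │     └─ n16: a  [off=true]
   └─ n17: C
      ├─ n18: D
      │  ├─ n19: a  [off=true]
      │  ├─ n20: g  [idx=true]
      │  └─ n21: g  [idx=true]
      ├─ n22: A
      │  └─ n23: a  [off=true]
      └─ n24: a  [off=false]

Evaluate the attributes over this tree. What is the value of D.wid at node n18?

29

1. n1.val = 29  [29]
2. n1.mk = "ny"  ["ny"]
3. n2.val = -7  [D₀.val - 36]
4. n2.mk = "yq"  ["yq"]
5. n3.wid = 15  [D.val + 22]
6. n4.off = true  [terminal]
7. n5.depth = "pn"  [terminal]
8. n3.idx = true  [a.off == true]
9. n6.depth = 6  [len(D.mk) + 4]
10. n6.val = "pz"  ["pz"]
11. n7.idx = "qz"  [terminal]
12. n6.pre = false  [C.depth > 6]
13. n2.wid = 21  [21]
14. n9.depth = -7  [-7]
15. n9.val = "yz"  ["yz"]
16. n10.idx = true  [terminal]
17. n9.pre = true  [C.depth > -8]
18. n11.lab = -5  [-5]
19. n11.ok = 6  [6]
20. n12.idx = "mr"  [terminal]
21. n13.idx = true  [terminal]
22. n14.depth = "qz"  [terminal]
23. n11.val = 23  [B.ok + 17]
24. n15.depth = 19  [B.val - 4]
25. n15.val = "nn"  ["nn"]
26. n16.off = true  [terminal]
27. n15.pre = true  [a.off == true]
28. n8.off = false  [C₀.pre == false]
29. n8.fin = 0  [0]
30. n8.env = 29  [B.val + 6]
31. n17.depth = -4  [len(D₀.mk) - 6]
32. n17.val = "nyz"  [D₀.mk ++ "z"]
33. n18.val = 25  [C.depth + 29]
34. n18.mk = "nyzw"  [C.val ++ "w"]
35. n19.off = true  [terminal]
36. n20.idx = true  [terminal]
37. n21.idx = true  [terminal]
38. n18.wid = 29  [D.val * 2 - 21]
39. n22.tag = 22  [len(C.val) + 19]
40. n23.off = true  [terminal]
41. n22.live = true  [a.off == true]
42. n24.off = false  [terminal]
43. n17.pre = true  [true]
44. n1.wid = 8  [D₀.val + S.fin - 21]
45. n0.off = false  [false]
46. n0.fin = 19  [19]
47. n0.env = 1  [1]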